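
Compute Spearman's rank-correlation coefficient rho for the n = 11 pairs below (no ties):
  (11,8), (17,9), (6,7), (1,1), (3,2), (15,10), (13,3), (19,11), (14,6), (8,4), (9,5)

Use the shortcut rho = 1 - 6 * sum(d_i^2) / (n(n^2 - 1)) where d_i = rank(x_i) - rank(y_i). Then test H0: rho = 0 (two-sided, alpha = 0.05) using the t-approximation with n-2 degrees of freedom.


Step 1: Rank x and y separately (midranks; no ties here).
rank(x): 11->6, 17->10, 6->3, 1->1, 3->2, 15->9, 13->7, 19->11, 14->8, 8->4, 9->5
rank(y): 8->8, 9->9, 7->7, 1->1, 2->2, 10->10, 3->3, 11->11, 6->6, 4->4, 5->5
Step 2: d_i = R_x(i) - R_y(i); compute d_i^2.
  (6-8)^2=4, (10-9)^2=1, (3-7)^2=16, (1-1)^2=0, (2-2)^2=0, (9-10)^2=1, (7-3)^2=16, (11-11)^2=0, (8-6)^2=4, (4-4)^2=0, (5-5)^2=0
sum(d^2) = 42.
Step 3: rho = 1 - 6*42 / (11*(11^2 - 1)) = 1 - 252/1320 = 0.809091.
Step 4: Under H0, t = rho * sqrt((n-2)/(1-rho^2)) = 4.1302 ~ t(9).
Step 5: Two-sided p-value from the t-distribution with 9 df = 0.002559.
Step 6: alpha = 0.05. reject H0.

rho = 0.8091, p = 0.002559, reject H0 at alpha = 0.05.


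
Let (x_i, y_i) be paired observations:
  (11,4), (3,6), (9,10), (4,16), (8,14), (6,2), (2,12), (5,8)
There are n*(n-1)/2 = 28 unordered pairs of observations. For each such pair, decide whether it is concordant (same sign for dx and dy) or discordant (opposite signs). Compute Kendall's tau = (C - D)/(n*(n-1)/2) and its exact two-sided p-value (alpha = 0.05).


Step 1: Enumerate the 28 unordered pairs (i,j) with i<j and classify each by sign(x_j-x_i) * sign(y_j-y_i).
  (1,2):dx=-8,dy=+2->D; (1,3):dx=-2,dy=+6->D; (1,4):dx=-7,dy=+12->D; (1,5):dx=-3,dy=+10->D
  (1,6):dx=-5,dy=-2->C; (1,7):dx=-9,dy=+8->D; (1,8):dx=-6,dy=+4->D; (2,3):dx=+6,dy=+4->C
  (2,4):dx=+1,dy=+10->C; (2,5):dx=+5,dy=+8->C; (2,6):dx=+3,dy=-4->D; (2,7):dx=-1,dy=+6->D
  (2,8):dx=+2,dy=+2->C; (3,4):dx=-5,dy=+6->D; (3,5):dx=-1,dy=+4->D; (3,6):dx=-3,dy=-8->C
  (3,7):dx=-7,dy=+2->D; (3,8):dx=-4,dy=-2->C; (4,5):dx=+4,dy=-2->D; (4,6):dx=+2,dy=-14->D
  (4,7):dx=-2,dy=-4->C; (4,8):dx=+1,dy=-8->D; (5,6):dx=-2,dy=-12->C; (5,7):dx=-6,dy=-2->C
  (5,8):dx=-3,dy=-6->C; (6,7):dx=-4,dy=+10->D; (6,8):dx=-1,dy=+6->D; (7,8):dx=+3,dy=-4->D
Step 2: C = 11, D = 17, total pairs = 28.
Step 3: tau = (C - D)/(n(n-1)/2) = (11 - 17)/28 = -0.214286.
Step 4: Exact two-sided p-value (enumerate n! = 40320 permutations of y under H0): p = 0.548413.
Step 5: alpha = 0.05. fail to reject H0.

tau_b = -0.2143 (C=11, D=17), p = 0.548413, fail to reject H0.


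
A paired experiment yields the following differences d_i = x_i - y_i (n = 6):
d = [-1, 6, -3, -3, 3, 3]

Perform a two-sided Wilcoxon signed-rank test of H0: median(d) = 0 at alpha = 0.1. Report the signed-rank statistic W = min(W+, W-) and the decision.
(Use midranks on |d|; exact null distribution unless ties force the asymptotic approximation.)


Step 1: Drop any zero differences (none here) and take |d_i|.
|d| = [1, 6, 3, 3, 3, 3]
Step 2: Midrank |d_i| (ties get averaged ranks).
ranks: |1|->1, |6|->6, |3|->3.5, |3|->3.5, |3|->3.5, |3|->3.5
Step 3: Attach original signs; sum ranks with positive sign and with negative sign.
W+ = 6 + 3.5 + 3.5 = 13
W- = 1 + 3.5 + 3.5 = 8
(Check: W+ + W- = 21 should equal n(n+1)/2 = 21.)
Step 4: Test statistic W = min(W+, W-) = 8.
Step 5: Ties in |d|, so use the tie-corrected normal approximation.
        E[W] = n(n+1)/4 = 6*7/4 = 10.5.
        Tie groups: |d|=3 (t=4); sum(t^3 - t) = 60.
        Var[W] = n(n+1)(2n+1)/24 - sum(t^3-t)/48 = 546/24 - 60/48 = 21.5.
        z = (W - E[W]) / sqrt(Var[W]) = (8 - 10.5) / 4.6368 = -0.5392.
        Two-sided p = 2*Phi(z) = 0.589774.
Step 6: alpha = 0.1. fail to reject H0.

W+ = 13, W- = 8, W = min = 8, p = 0.589774, fail to reject H0.


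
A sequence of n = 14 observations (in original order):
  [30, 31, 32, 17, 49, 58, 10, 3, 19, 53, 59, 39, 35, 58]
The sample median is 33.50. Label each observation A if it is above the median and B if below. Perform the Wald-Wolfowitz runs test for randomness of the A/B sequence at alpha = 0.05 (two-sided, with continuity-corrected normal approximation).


Step 1: Compute median = 33.50; label A = above, B = below.
Labels in order: BBBBAABBBAAAAA  (n_A = 7, n_B = 7)
Step 2: Count runs R = 4.
Step 3: Under H0 (random ordering), E[R] = 2*n_A*n_B/(n_A+n_B) + 1 = 2*7*7/14 + 1 = 8.0000.
        Var[R] = 2*n_A*n_B*(2*n_A*n_B - n_A - n_B) / ((n_A+n_B)^2 * (n_A+n_B-1)) = 8232/2548 = 3.2308.
        SD[R] = 1.7974.
Step 4: Continuity-corrected z = (R + 0.5 - E[R]) / SD[R] = (4 + 0.5 - 8.0000) / 1.7974 = -1.9472.
Step 5: Two-sided p-value via normal approximation = 2*(1 - Phi(|z|)) = 0.051508.
Step 6: alpha = 0.05. fail to reject H0.

R = 4, z = -1.9472, p = 0.051508, fail to reject H0.


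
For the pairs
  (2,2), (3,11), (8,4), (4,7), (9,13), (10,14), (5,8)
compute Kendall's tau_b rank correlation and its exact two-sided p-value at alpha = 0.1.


Step 1: Enumerate the 21 unordered pairs (i,j) with i<j and classify each by sign(x_j-x_i) * sign(y_j-y_i).
  (1,2):dx=+1,dy=+9->C; (1,3):dx=+6,dy=+2->C; (1,4):dx=+2,dy=+5->C; (1,5):dx=+7,dy=+11->C
  (1,6):dx=+8,dy=+12->C; (1,7):dx=+3,dy=+6->C; (2,3):dx=+5,dy=-7->D; (2,4):dx=+1,dy=-4->D
  (2,5):dx=+6,dy=+2->C; (2,6):dx=+7,dy=+3->C; (2,7):dx=+2,dy=-3->D; (3,4):dx=-4,dy=+3->D
  (3,5):dx=+1,dy=+9->C; (3,6):dx=+2,dy=+10->C; (3,7):dx=-3,dy=+4->D; (4,5):dx=+5,dy=+6->C
  (4,6):dx=+6,dy=+7->C; (4,7):dx=+1,dy=+1->C; (5,6):dx=+1,dy=+1->C; (5,7):dx=-4,dy=-5->C
  (6,7):dx=-5,dy=-6->C
Step 2: C = 16, D = 5, total pairs = 21.
Step 3: tau = (C - D)/(n(n-1)/2) = (16 - 5)/21 = 0.523810.
Step 4: Exact two-sided p-value (enumerate n! = 5040 permutations of y under H0): p = 0.136111.
Step 5: alpha = 0.1. fail to reject H0.

tau_b = 0.5238 (C=16, D=5), p = 0.136111, fail to reject H0.


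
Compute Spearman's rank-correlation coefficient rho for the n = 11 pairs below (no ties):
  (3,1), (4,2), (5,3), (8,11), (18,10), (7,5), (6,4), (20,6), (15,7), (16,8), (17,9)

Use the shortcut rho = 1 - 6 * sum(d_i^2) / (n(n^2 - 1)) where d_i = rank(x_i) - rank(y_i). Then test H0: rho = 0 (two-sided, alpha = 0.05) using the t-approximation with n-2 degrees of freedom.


Step 1: Rank x and y separately (midranks; no ties here).
rank(x): 3->1, 4->2, 5->3, 8->6, 18->10, 7->5, 6->4, 20->11, 15->7, 16->8, 17->9
rank(y): 1->1, 2->2, 3->3, 11->11, 10->10, 5->5, 4->4, 6->6, 7->7, 8->8, 9->9
Step 2: d_i = R_x(i) - R_y(i); compute d_i^2.
  (1-1)^2=0, (2-2)^2=0, (3-3)^2=0, (6-11)^2=25, (10-10)^2=0, (5-5)^2=0, (4-4)^2=0, (11-6)^2=25, (7-7)^2=0, (8-8)^2=0, (9-9)^2=0
sum(d^2) = 50.
Step 3: rho = 1 - 6*50 / (11*(11^2 - 1)) = 1 - 300/1320 = 0.772727.
Step 4: Under H0, t = rho * sqrt((n-2)/(1-rho^2)) = 3.6522 ~ t(9).
Step 5: Two-sided p-value from the t-distribution with 9 df = 0.005299.
Step 6: alpha = 0.05. reject H0.

rho = 0.7727, p = 0.005299, reject H0 at alpha = 0.05.


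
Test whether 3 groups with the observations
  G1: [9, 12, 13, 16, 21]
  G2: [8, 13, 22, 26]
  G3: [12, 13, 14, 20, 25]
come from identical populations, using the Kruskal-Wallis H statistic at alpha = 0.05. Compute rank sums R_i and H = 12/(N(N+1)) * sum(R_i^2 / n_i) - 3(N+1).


Step 1: Combine all N = 14 observations and assign midranks.
sorted (value, group, rank): (8,G2,1), (9,G1,2), (12,G1,3.5), (12,G3,3.5), (13,G1,6), (13,G2,6), (13,G3,6), (14,G3,8), (16,G1,9), (20,G3,10), (21,G1,11), (22,G2,12), (25,G3,13), (26,G2,14)
Step 2: Sum ranks within each group.
R_1 = 31.5 (n_1 = 5)
R_2 = 33 (n_2 = 4)
R_3 = 40.5 (n_3 = 5)
Step 3: H = 12/(N(N+1)) * sum(R_i^2/n_i) - 3(N+1)
     = 12/(14*15) * (31.5^2/5 + 33^2/4 + 40.5^2/5) - 3*15
     = 0.057143 * 798.75 - 45
     = 0.642857.
Step 4: Ties present; correction factor C = 1 - 30/(14^3 - 14) = 0.989011. Corrected H = 0.642857 / 0.989011 = 0.650000.
Step 5: Under H0, H ~ chi^2(2); p-value = 0.722527.
Step 6: alpha = 0.05. fail to reject H0.

H = 0.6500, df = 2, p = 0.722527, fail to reject H0.


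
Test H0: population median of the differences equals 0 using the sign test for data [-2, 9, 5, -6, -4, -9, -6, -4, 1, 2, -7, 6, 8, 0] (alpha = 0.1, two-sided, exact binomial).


Step 1: Discard zero differences. Original n = 14; n_eff = number of nonzero differences = 13.
Nonzero differences (with sign): -2, +9, +5, -6, -4, -9, -6, -4, +1, +2, -7, +6, +8
Step 2: Count signs: positive = 6, negative = 7.
Step 3: Under H0: P(positive) = 0.5, so the number of positives S ~ Bin(13, 0.5).
Step 4: Two-sided exact p-value = sum of Bin(13,0.5) probabilities at or below the observed probability = 1.000000.
Step 5: alpha = 0.1. fail to reject H0.

n_eff = 13, pos = 6, neg = 7, p = 1.000000, fail to reject H0.


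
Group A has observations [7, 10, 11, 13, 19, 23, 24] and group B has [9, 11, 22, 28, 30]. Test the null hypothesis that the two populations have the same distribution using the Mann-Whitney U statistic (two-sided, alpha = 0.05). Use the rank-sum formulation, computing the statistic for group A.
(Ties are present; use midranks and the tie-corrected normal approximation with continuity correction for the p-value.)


Step 1: Combine and sort all 12 observations; assign midranks.
sorted (value, group): (7,X), (9,Y), (10,X), (11,X), (11,Y), (13,X), (19,X), (22,Y), (23,X), (24,X), (28,Y), (30,Y)
ranks: 7->1, 9->2, 10->3, 11->4.5, 11->4.5, 13->6, 19->7, 22->8, 23->9, 24->10, 28->11, 30->12
Step 2: Rank sum for X: R1 = 1 + 3 + 4.5 + 6 + 7 + 9 + 10 = 40.5.
Step 3: U_X = R1 - n1(n1+1)/2 = 40.5 - 7*8/2 = 40.5 - 28 = 12.5.
       U_Y = n1*n2 - U_X = 35 - 12.5 = 22.5.
Step 4: Ties are present, so use the tie-corrected normal approximation (with continuity correction) for the p-value.
Step 5: p-value = 0.464120; compare to alpha = 0.05. fail to reject H0.

U_X = 12.5, p = 0.464120, fail to reject H0 at alpha = 0.05.


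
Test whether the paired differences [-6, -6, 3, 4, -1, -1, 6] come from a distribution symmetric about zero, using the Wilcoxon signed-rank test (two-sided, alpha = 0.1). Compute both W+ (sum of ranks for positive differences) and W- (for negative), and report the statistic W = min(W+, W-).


Step 1: Drop any zero differences (none here) and take |d_i|.
|d| = [6, 6, 3, 4, 1, 1, 6]
Step 2: Midrank |d_i| (ties get averaged ranks).
ranks: |6|->6, |6|->6, |3|->3, |4|->4, |1|->1.5, |1|->1.5, |6|->6
Step 3: Attach original signs; sum ranks with positive sign and with negative sign.
W+ = 3 + 4 + 6 = 13
W- = 6 + 6 + 1.5 + 1.5 = 15
(Check: W+ + W- = 28 should equal n(n+1)/2 = 28.)
Step 4: Test statistic W = min(W+, W-) = 13.
Step 5: Ties in |d|, so use the tie-corrected normal approximation.
        E[W] = n(n+1)/4 = 7*8/4 = 14.
        Tie groups: |d|=1 (t=2), |d|=6 (t=3); sum(t^3 - t) = 30.
        Var[W] = n(n+1)(2n+1)/24 - sum(t^3-t)/48 = 840/24 - 30/48 = 34.375.
        z = (W - E[W]) / sqrt(Var[W]) = (13 - 14) / 5.8630 = -0.1706.
        Two-sided p = 2*Phi(z) = 0.864569.
Step 6: alpha = 0.1. fail to reject H0.

W+ = 13, W- = 15, W = min = 13, p = 0.864569, fail to reject H0.


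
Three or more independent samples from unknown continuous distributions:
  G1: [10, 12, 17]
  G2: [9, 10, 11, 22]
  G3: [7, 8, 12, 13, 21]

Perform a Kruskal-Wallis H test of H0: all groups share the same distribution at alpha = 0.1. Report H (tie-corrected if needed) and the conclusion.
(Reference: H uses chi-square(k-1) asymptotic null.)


Step 1: Combine all N = 12 observations and assign midranks.
sorted (value, group, rank): (7,G3,1), (8,G3,2), (9,G2,3), (10,G1,4.5), (10,G2,4.5), (11,G2,6), (12,G1,7.5), (12,G3,7.5), (13,G3,9), (17,G1,10), (21,G3,11), (22,G2,12)
Step 2: Sum ranks within each group.
R_1 = 22 (n_1 = 3)
R_2 = 25.5 (n_2 = 4)
R_3 = 30.5 (n_3 = 5)
Step 3: H = 12/(N(N+1)) * sum(R_i^2/n_i) - 3(N+1)
     = 12/(12*13) * (22^2/3 + 25.5^2/4 + 30.5^2/5) - 3*13
     = 0.076923 * 509.946 - 39
     = 0.226603.
Step 4: Ties present; correction factor C = 1 - 12/(12^3 - 12) = 0.993007. Corrected H = 0.226603 / 0.993007 = 0.228198.
Step 5: Under H0, H ~ chi^2(2); p-value = 0.892169.
Step 6: alpha = 0.1. fail to reject H0.

H = 0.2282, df = 2, p = 0.892169, fail to reject H0.


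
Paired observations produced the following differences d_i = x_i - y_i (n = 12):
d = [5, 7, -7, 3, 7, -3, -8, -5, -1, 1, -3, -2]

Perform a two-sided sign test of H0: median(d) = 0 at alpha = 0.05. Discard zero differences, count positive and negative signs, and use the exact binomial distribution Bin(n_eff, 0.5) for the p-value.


Step 1: Discard zero differences. Original n = 12; n_eff = number of nonzero differences = 12.
Nonzero differences (with sign): +5, +7, -7, +3, +7, -3, -8, -5, -1, +1, -3, -2
Step 2: Count signs: positive = 5, negative = 7.
Step 3: Under H0: P(positive) = 0.5, so the number of positives S ~ Bin(12, 0.5).
Step 4: Two-sided exact p-value = sum of Bin(12,0.5) probabilities at or below the observed probability = 0.774414.
Step 5: alpha = 0.05. fail to reject H0.

n_eff = 12, pos = 5, neg = 7, p = 0.774414, fail to reject H0.


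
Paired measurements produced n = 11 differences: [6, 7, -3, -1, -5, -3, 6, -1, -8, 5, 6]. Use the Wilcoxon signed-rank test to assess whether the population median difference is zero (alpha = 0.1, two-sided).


Step 1: Drop any zero differences (none here) and take |d_i|.
|d| = [6, 7, 3, 1, 5, 3, 6, 1, 8, 5, 6]
Step 2: Midrank |d_i| (ties get averaged ranks).
ranks: |6|->8, |7|->10, |3|->3.5, |1|->1.5, |5|->5.5, |3|->3.5, |6|->8, |1|->1.5, |8|->11, |5|->5.5, |6|->8
Step 3: Attach original signs; sum ranks with positive sign and with negative sign.
W+ = 8 + 10 + 8 + 5.5 + 8 = 39.5
W- = 3.5 + 1.5 + 5.5 + 3.5 + 1.5 + 11 = 26.5
(Check: W+ + W- = 66 should equal n(n+1)/2 = 66.)
Step 4: Test statistic W = min(W+, W-) = 26.5.
Step 5: Ties in |d|, so use the tie-corrected normal approximation.
        E[W] = n(n+1)/4 = 11*12/4 = 33.
        Tie groups: |d|=1 (t=2), |d|=3 (t=2), |d|=5 (t=2), |d|=6 (t=3); sum(t^3 - t) = 42.
        Var[W] = n(n+1)(2n+1)/24 - sum(t^3-t)/48 = 3036/24 - 42/48 = 125.625.
        z = (W - E[W]) / sqrt(Var[W]) = (26.5 - 33) / 11.2083 = -0.5799.
        Two-sided p = 2*Phi(z) = 0.561962.
Step 6: alpha = 0.1. fail to reject H0.

W+ = 39.5, W- = 26.5, W = min = 26.5, p = 0.561962, fail to reject H0.


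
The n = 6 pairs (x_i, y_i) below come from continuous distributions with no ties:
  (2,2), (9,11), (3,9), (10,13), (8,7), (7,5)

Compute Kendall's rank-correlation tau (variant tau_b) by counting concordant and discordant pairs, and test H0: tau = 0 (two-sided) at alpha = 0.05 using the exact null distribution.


Step 1: Enumerate the 15 unordered pairs (i,j) with i<j and classify each by sign(x_j-x_i) * sign(y_j-y_i).
  (1,2):dx=+7,dy=+9->C; (1,3):dx=+1,dy=+7->C; (1,4):dx=+8,dy=+11->C; (1,5):dx=+6,dy=+5->C
  (1,6):dx=+5,dy=+3->C; (2,3):dx=-6,dy=-2->C; (2,4):dx=+1,dy=+2->C; (2,5):dx=-1,dy=-4->C
  (2,6):dx=-2,dy=-6->C; (3,4):dx=+7,dy=+4->C; (3,5):dx=+5,dy=-2->D; (3,6):dx=+4,dy=-4->D
  (4,5):dx=-2,dy=-6->C; (4,6):dx=-3,dy=-8->C; (5,6):dx=-1,dy=-2->C
Step 2: C = 13, D = 2, total pairs = 15.
Step 3: tau = (C - D)/(n(n-1)/2) = (13 - 2)/15 = 0.733333.
Step 4: Exact two-sided p-value (enumerate n! = 720 permutations of y under H0): p = 0.055556.
Step 5: alpha = 0.05. fail to reject H0.

tau_b = 0.7333 (C=13, D=2), p = 0.055556, fail to reject H0.


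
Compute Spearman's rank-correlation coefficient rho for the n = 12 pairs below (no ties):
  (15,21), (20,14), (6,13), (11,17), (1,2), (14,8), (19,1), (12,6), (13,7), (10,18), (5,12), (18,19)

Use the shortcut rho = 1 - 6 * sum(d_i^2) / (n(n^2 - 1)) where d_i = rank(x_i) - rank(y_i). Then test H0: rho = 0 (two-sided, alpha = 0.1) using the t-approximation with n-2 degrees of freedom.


Step 1: Rank x and y separately (midranks; no ties here).
rank(x): 15->9, 20->12, 6->3, 11->5, 1->1, 14->8, 19->11, 12->6, 13->7, 10->4, 5->2, 18->10
rank(y): 21->12, 14->8, 13->7, 17->9, 2->2, 8->5, 1->1, 6->3, 7->4, 18->10, 12->6, 19->11
Step 2: d_i = R_x(i) - R_y(i); compute d_i^2.
  (9-12)^2=9, (12-8)^2=16, (3-7)^2=16, (5-9)^2=16, (1-2)^2=1, (8-5)^2=9, (11-1)^2=100, (6-3)^2=9, (7-4)^2=9, (4-10)^2=36, (2-6)^2=16, (10-11)^2=1
sum(d^2) = 238.
Step 3: rho = 1 - 6*238 / (12*(12^2 - 1)) = 1 - 1428/1716 = 0.167832.
Step 4: Under H0, t = rho * sqrt((n-2)/(1-rho^2)) = 0.5384 ~ t(10).
Step 5: Two-sided p-value from the t-distribution with 10 df = 0.602099.
Step 6: alpha = 0.1. fail to reject H0.

rho = 0.1678, p = 0.602099, fail to reject H0 at alpha = 0.1.


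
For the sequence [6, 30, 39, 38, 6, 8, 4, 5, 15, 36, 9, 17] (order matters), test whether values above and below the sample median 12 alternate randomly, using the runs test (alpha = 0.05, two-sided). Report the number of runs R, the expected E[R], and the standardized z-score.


Step 1: Compute median = 12; label A = above, B = below.
Labels in order: BAAABBBBAABA  (n_A = 6, n_B = 6)
Step 2: Count runs R = 6.
Step 3: Under H0 (random ordering), E[R] = 2*n_A*n_B/(n_A+n_B) + 1 = 2*6*6/12 + 1 = 7.0000.
        Var[R] = 2*n_A*n_B*(2*n_A*n_B - n_A - n_B) / ((n_A+n_B)^2 * (n_A+n_B-1)) = 4320/1584 = 2.7273.
        SD[R] = 1.6514.
Step 4: Continuity-corrected z = (R + 0.5 - E[R]) / SD[R] = (6 + 0.5 - 7.0000) / 1.6514 = -0.3028.
Step 5: Two-sided p-value via normal approximation = 2*(1 - Phi(|z|)) = 0.762069.
Step 6: alpha = 0.05. fail to reject H0.

R = 6, z = -0.3028, p = 0.762069, fail to reject H0.


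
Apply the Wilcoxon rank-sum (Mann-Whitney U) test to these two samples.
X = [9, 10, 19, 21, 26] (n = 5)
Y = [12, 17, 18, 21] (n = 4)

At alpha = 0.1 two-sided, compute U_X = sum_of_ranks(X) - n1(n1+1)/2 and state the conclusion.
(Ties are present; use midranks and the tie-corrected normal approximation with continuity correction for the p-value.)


Step 1: Combine and sort all 9 observations; assign midranks.
sorted (value, group): (9,X), (10,X), (12,Y), (17,Y), (18,Y), (19,X), (21,X), (21,Y), (26,X)
ranks: 9->1, 10->2, 12->3, 17->4, 18->5, 19->6, 21->7.5, 21->7.5, 26->9
Step 2: Rank sum for X: R1 = 1 + 2 + 6 + 7.5 + 9 = 25.5.
Step 3: U_X = R1 - n1(n1+1)/2 = 25.5 - 5*6/2 = 25.5 - 15 = 10.5.
       U_Y = n1*n2 - U_X = 20 - 10.5 = 9.5.
Step 4: Ties are present, so use the tie-corrected normal approximation (with continuity correction) for the p-value.
Step 5: p-value = 1.000000; compare to alpha = 0.1. fail to reject H0.

U_X = 10.5, p = 1.000000, fail to reject H0 at alpha = 0.1.


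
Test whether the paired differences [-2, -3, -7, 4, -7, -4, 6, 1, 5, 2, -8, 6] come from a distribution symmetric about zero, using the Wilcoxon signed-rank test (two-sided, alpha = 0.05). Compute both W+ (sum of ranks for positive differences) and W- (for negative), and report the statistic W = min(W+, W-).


Step 1: Drop any zero differences (none here) and take |d_i|.
|d| = [2, 3, 7, 4, 7, 4, 6, 1, 5, 2, 8, 6]
Step 2: Midrank |d_i| (ties get averaged ranks).
ranks: |2|->2.5, |3|->4, |7|->10.5, |4|->5.5, |7|->10.5, |4|->5.5, |6|->8.5, |1|->1, |5|->7, |2|->2.5, |8|->12, |6|->8.5
Step 3: Attach original signs; sum ranks with positive sign and with negative sign.
W+ = 5.5 + 8.5 + 1 + 7 + 2.5 + 8.5 = 33
W- = 2.5 + 4 + 10.5 + 10.5 + 5.5 + 12 = 45
(Check: W+ + W- = 78 should equal n(n+1)/2 = 78.)
Step 4: Test statistic W = min(W+, W-) = 33.
Step 5: Ties in |d|, so use the tie-corrected normal approximation.
        E[W] = n(n+1)/4 = 12*13/4 = 39.
        Tie groups: |d|=2 (t=2), |d|=4 (t=2), |d|=6 (t=2), |d|=7 (t=2); sum(t^3 - t) = 24.
        Var[W] = n(n+1)(2n+1)/24 - sum(t^3-t)/48 = 3900/24 - 24/48 = 162.
        z = (W - E[W]) / sqrt(Var[W]) = (33 - 39) / 12.7279 = -0.4714.
        Two-sided p = 2*Phi(z) = 0.637352.
Step 6: alpha = 0.05. fail to reject H0.

W+ = 33, W- = 45, W = min = 33, p = 0.637352, fail to reject H0.


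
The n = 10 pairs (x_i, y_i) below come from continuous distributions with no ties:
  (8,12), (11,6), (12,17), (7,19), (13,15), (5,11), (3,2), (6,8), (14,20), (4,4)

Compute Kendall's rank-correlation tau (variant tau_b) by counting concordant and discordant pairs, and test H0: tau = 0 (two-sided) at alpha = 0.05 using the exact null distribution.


Step 1: Enumerate the 45 unordered pairs (i,j) with i<j and classify each by sign(x_j-x_i) * sign(y_j-y_i).
  (1,2):dx=+3,dy=-6->D; (1,3):dx=+4,dy=+5->C; (1,4):dx=-1,dy=+7->D; (1,5):dx=+5,dy=+3->C
  (1,6):dx=-3,dy=-1->C; (1,7):dx=-5,dy=-10->C; (1,8):dx=-2,dy=-4->C; (1,9):dx=+6,dy=+8->C
  (1,10):dx=-4,dy=-8->C; (2,3):dx=+1,dy=+11->C; (2,4):dx=-4,dy=+13->D; (2,5):dx=+2,dy=+9->C
  (2,6):dx=-6,dy=+5->D; (2,7):dx=-8,dy=-4->C; (2,8):dx=-5,dy=+2->D; (2,9):dx=+3,dy=+14->C
  (2,10):dx=-7,dy=-2->C; (3,4):dx=-5,dy=+2->D; (3,5):dx=+1,dy=-2->D; (3,6):dx=-7,dy=-6->C
  (3,7):dx=-9,dy=-15->C; (3,8):dx=-6,dy=-9->C; (3,9):dx=+2,dy=+3->C; (3,10):dx=-8,dy=-13->C
  (4,5):dx=+6,dy=-4->D; (4,6):dx=-2,dy=-8->C; (4,7):dx=-4,dy=-17->C; (4,8):dx=-1,dy=-11->C
  (4,9):dx=+7,dy=+1->C; (4,10):dx=-3,dy=-15->C; (5,6):dx=-8,dy=-4->C; (5,7):dx=-10,dy=-13->C
  (5,8):dx=-7,dy=-7->C; (5,9):dx=+1,dy=+5->C; (5,10):dx=-9,dy=-11->C; (6,7):dx=-2,dy=-9->C
  (6,8):dx=+1,dy=-3->D; (6,9):dx=+9,dy=+9->C; (6,10):dx=-1,dy=-7->C; (7,8):dx=+3,dy=+6->C
  (7,9):dx=+11,dy=+18->C; (7,10):dx=+1,dy=+2->C; (8,9):dx=+8,dy=+12->C; (8,10):dx=-2,dy=-4->C
  (9,10):dx=-10,dy=-16->C
Step 2: C = 36, D = 9, total pairs = 45.
Step 3: tau = (C - D)/(n(n-1)/2) = (36 - 9)/45 = 0.600000.
Step 4: Exact two-sided p-value (enumerate n! = 3628800 permutations of y under H0): p = 0.016666.
Step 5: alpha = 0.05. reject H0.

tau_b = 0.6000 (C=36, D=9), p = 0.016666, reject H0.


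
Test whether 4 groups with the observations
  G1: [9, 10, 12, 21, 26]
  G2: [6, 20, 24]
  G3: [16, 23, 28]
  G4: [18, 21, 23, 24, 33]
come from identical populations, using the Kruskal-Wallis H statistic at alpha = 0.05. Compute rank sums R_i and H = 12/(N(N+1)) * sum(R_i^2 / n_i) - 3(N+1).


Step 1: Combine all N = 16 observations and assign midranks.
sorted (value, group, rank): (6,G2,1), (9,G1,2), (10,G1,3), (12,G1,4), (16,G3,5), (18,G4,6), (20,G2,7), (21,G1,8.5), (21,G4,8.5), (23,G3,10.5), (23,G4,10.5), (24,G2,12.5), (24,G4,12.5), (26,G1,14), (28,G3,15), (33,G4,16)
Step 2: Sum ranks within each group.
R_1 = 31.5 (n_1 = 5)
R_2 = 20.5 (n_2 = 3)
R_3 = 30.5 (n_3 = 3)
R_4 = 53.5 (n_4 = 5)
Step 3: H = 12/(N(N+1)) * sum(R_i^2/n_i) - 3(N+1)
     = 12/(16*17) * (31.5^2/5 + 20.5^2/3 + 30.5^2/3 + 53.5^2/5) - 3*17
     = 0.044118 * 1221.07 - 51
     = 2.870588.
Step 4: Ties present; correction factor C = 1 - 18/(16^3 - 16) = 0.995588. Corrected H = 2.870588 / 0.995588 = 2.883309.
Step 5: Under H0, H ~ chi^2(3); p-value = 0.409969.
Step 6: alpha = 0.05. fail to reject H0.

H = 2.8833, df = 3, p = 0.409969, fail to reject H0.


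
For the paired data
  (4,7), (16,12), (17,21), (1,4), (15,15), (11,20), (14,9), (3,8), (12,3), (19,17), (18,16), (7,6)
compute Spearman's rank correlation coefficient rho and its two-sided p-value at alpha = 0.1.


Step 1: Rank x and y separately (midranks; no ties here).
rank(x): 4->3, 16->9, 17->10, 1->1, 15->8, 11->5, 14->7, 3->2, 12->6, 19->12, 18->11, 7->4
rank(y): 7->4, 12->7, 21->12, 4->2, 15->8, 20->11, 9->6, 8->5, 3->1, 17->10, 16->9, 6->3
Step 2: d_i = R_x(i) - R_y(i); compute d_i^2.
  (3-4)^2=1, (9-7)^2=4, (10-12)^2=4, (1-2)^2=1, (8-8)^2=0, (5-11)^2=36, (7-6)^2=1, (2-5)^2=9, (6-1)^2=25, (12-10)^2=4, (11-9)^2=4, (4-3)^2=1
sum(d^2) = 90.
Step 3: rho = 1 - 6*90 / (12*(12^2 - 1)) = 1 - 540/1716 = 0.685315.
Step 4: Under H0, t = rho * sqrt((n-2)/(1-rho^2)) = 2.9759 ~ t(10).
Step 5: Two-sided p-value from the t-distribution with 10 df = 0.013906.
Step 6: alpha = 0.1. reject H0.

rho = 0.6853, p = 0.013906, reject H0 at alpha = 0.1.


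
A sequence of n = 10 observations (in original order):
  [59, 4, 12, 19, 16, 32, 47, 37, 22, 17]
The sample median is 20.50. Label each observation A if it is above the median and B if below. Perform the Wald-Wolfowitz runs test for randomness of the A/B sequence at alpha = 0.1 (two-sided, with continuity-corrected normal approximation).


Step 1: Compute median = 20.50; label A = above, B = below.
Labels in order: ABBBBAAAAB  (n_A = 5, n_B = 5)
Step 2: Count runs R = 4.
Step 3: Under H0 (random ordering), E[R] = 2*n_A*n_B/(n_A+n_B) + 1 = 2*5*5/10 + 1 = 6.0000.
        Var[R] = 2*n_A*n_B*(2*n_A*n_B - n_A - n_B) / ((n_A+n_B)^2 * (n_A+n_B-1)) = 2000/900 = 2.2222.
        SD[R] = 1.4907.
Step 4: Continuity-corrected z = (R + 0.5 - E[R]) / SD[R] = (4 + 0.5 - 6.0000) / 1.4907 = -1.0062.
Step 5: Two-sided p-value via normal approximation = 2*(1 - Phi(|z|)) = 0.314305.
Step 6: alpha = 0.1. fail to reject H0.

R = 4, z = -1.0062, p = 0.314305, fail to reject H0.


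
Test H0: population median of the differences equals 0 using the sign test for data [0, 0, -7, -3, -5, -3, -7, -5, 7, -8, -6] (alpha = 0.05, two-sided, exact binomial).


Step 1: Discard zero differences. Original n = 11; n_eff = number of nonzero differences = 9.
Nonzero differences (with sign): -7, -3, -5, -3, -7, -5, +7, -8, -6
Step 2: Count signs: positive = 1, negative = 8.
Step 3: Under H0: P(positive) = 0.5, so the number of positives S ~ Bin(9, 0.5).
Step 4: Two-sided exact p-value = sum of Bin(9,0.5) probabilities at or below the observed probability = 0.039062.
Step 5: alpha = 0.05. reject H0.

n_eff = 9, pos = 1, neg = 8, p = 0.039062, reject H0.


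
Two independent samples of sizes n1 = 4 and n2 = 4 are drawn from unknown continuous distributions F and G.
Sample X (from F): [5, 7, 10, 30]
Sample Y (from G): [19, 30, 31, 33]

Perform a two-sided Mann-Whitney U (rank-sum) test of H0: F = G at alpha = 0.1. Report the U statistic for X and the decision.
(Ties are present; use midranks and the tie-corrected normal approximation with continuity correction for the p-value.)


Step 1: Combine and sort all 8 observations; assign midranks.
sorted (value, group): (5,X), (7,X), (10,X), (19,Y), (30,X), (30,Y), (31,Y), (33,Y)
ranks: 5->1, 7->2, 10->3, 19->4, 30->5.5, 30->5.5, 31->7, 33->8
Step 2: Rank sum for X: R1 = 1 + 2 + 3 + 5.5 = 11.5.
Step 3: U_X = R1 - n1(n1+1)/2 = 11.5 - 4*5/2 = 11.5 - 10 = 1.5.
       U_Y = n1*n2 - U_X = 16 - 1.5 = 14.5.
Step 4: Ties are present, so use the tie-corrected normal approximation (with continuity correction) for the p-value.
Step 5: p-value = 0.081429; compare to alpha = 0.1. reject H0.

U_X = 1.5, p = 0.081429, reject H0 at alpha = 0.1.


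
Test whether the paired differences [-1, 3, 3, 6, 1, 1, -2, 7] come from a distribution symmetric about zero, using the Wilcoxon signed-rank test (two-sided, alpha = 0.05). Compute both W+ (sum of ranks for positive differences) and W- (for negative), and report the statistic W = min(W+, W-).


Step 1: Drop any zero differences (none here) and take |d_i|.
|d| = [1, 3, 3, 6, 1, 1, 2, 7]
Step 2: Midrank |d_i| (ties get averaged ranks).
ranks: |1|->2, |3|->5.5, |3|->5.5, |6|->7, |1|->2, |1|->2, |2|->4, |7|->8
Step 3: Attach original signs; sum ranks with positive sign and with negative sign.
W+ = 5.5 + 5.5 + 7 + 2 + 2 + 8 = 30
W- = 2 + 4 = 6
(Check: W+ + W- = 36 should equal n(n+1)/2 = 36.)
Step 4: Test statistic W = min(W+, W-) = 6.
Step 5: Ties in |d|, so use the tie-corrected normal approximation.
        E[W] = n(n+1)/4 = 8*9/4 = 18.
        Tie groups: |d|=1 (t=3), |d|=3 (t=2); sum(t^3 - t) = 30.
        Var[W] = n(n+1)(2n+1)/24 - sum(t^3-t)/48 = 1224/24 - 30/48 = 50.375.
        z = (W - E[W]) / sqrt(Var[W]) = (6 - 18) / 7.0975 = -1.6907.
        Two-sided p = 2*Phi(z) = 0.090889.
Step 6: alpha = 0.05. fail to reject H0.

W+ = 30, W- = 6, W = min = 6, p = 0.090889, fail to reject H0.


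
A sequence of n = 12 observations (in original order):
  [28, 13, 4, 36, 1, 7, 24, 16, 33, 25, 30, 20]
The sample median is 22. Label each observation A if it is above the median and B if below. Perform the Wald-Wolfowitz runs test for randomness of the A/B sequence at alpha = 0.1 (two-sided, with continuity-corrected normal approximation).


Step 1: Compute median = 22; label A = above, B = below.
Labels in order: ABBABBABAAAB  (n_A = 6, n_B = 6)
Step 2: Count runs R = 8.
Step 3: Under H0 (random ordering), E[R] = 2*n_A*n_B/(n_A+n_B) + 1 = 2*6*6/12 + 1 = 7.0000.
        Var[R] = 2*n_A*n_B*(2*n_A*n_B - n_A - n_B) / ((n_A+n_B)^2 * (n_A+n_B-1)) = 4320/1584 = 2.7273.
        SD[R] = 1.6514.
Step 4: Continuity-corrected z = (R - 0.5 - E[R]) / SD[R] = (8 - 0.5 - 7.0000) / 1.6514 = 0.3028.
Step 5: Two-sided p-value via normal approximation = 2*(1 - Phi(|z|)) = 0.762069.
Step 6: alpha = 0.1. fail to reject H0.

R = 8, z = 0.3028, p = 0.762069, fail to reject H0.


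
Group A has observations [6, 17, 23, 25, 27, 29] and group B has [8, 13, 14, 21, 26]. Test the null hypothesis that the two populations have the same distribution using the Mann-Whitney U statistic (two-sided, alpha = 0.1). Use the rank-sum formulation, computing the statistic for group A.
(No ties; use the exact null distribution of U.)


Step 1: Combine and sort all 11 observations; assign midranks.
sorted (value, group): (6,X), (8,Y), (13,Y), (14,Y), (17,X), (21,Y), (23,X), (25,X), (26,Y), (27,X), (29,X)
ranks: 6->1, 8->2, 13->3, 14->4, 17->5, 21->6, 23->7, 25->8, 26->9, 27->10, 29->11
Step 2: Rank sum for X: R1 = 1 + 5 + 7 + 8 + 10 + 11 = 42.
Step 3: U_X = R1 - n1(n1+1)/2 = 42 - 6*7/2 = 42 - 21 = 21.
       U_Y = n1*n2 - U_X = 30 - 21 = 9.
Step 4: No ties, so the exact null distribution of U (based on enumerating the C(11,6) = 462 equally likely rank assignments) gives the two-sided p-value.
Step 5: p-value = 0.329004; compare to alpha = 0.1. fail to reject H0.

U_X = 21, p = 0.329004, fail to reject H0 at alpha = 0.1.


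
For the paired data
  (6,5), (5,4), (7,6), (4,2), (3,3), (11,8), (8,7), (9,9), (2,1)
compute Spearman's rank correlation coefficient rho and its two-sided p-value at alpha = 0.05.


Step 1: Rank x and y separately (midranks; no ties here).
rank(x): 6->5, 5->4, 7->6, 4->3, 3->2, 11->9, 8->7, 9->8, 2->1
rank(y): 5->5, 4->4, 6->6, 2->2, 3->3, 8->8, 7->7, 9->9, 1->1
Step 2: d_i = R_x(i) - R_y(i); compute d_i^2.
  (5-5)^2=0, (4-4)^2=0, (6-6)^2=0, (3-2)^2=1, (2-3)^2=1, (9-8)^2=1, (7-7)^2=0, (8-9)^2=1, (1-1)^2=0
sum(d^2) = 4.
Step 3: rho = 1 - 6*4 / (9*(9^2 - 1)) = 1 - 24/720 = 0.966667.
Step 4: Under H0, t = rho * sqrt((n-2)/(1-rho^2)) = 9.9890 ~ t(7).
Step 5: Two-sided p-value from the t-distribution with 7 df = 0.000022.
Step 6: alpha = 0.05. reject H0.

rho = 0.9667, p = 0.000022, reject H0 at alpha = 0.05.


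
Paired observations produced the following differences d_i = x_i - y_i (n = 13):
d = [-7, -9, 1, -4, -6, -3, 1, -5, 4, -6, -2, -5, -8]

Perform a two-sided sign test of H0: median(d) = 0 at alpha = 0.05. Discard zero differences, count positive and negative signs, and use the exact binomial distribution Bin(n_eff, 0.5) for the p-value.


Step 1: Discard zero differences. Original n = 13; n_eff = number of nonzero differences = 13.
Nonzero differences (with sign): -7, -9, +1, -4, -6, -3, +1, -5, +4, -6, -2, -5, -8
Step 2: Count signs: positive = 3, negative = 10.
Step 3: Under H0: P(positive) = 0.5, so the number of positives S ~ Bin(13, 0.5).
Step 4: Two-sided exact p-value = sum of Bin(13,0.5) probabilities at or below the observed probability = 0.092285.
Step 5: alpha = 0.05. fail to reject H0.

n_eff = 13, pos = 3, neg = 10, p = 0.092285, fail to reject H0.


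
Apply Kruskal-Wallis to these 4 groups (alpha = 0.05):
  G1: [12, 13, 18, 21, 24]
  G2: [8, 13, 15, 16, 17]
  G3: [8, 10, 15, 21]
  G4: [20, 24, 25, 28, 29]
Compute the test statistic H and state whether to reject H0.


Step 1: Combine all N = 19 observations and assign midranks.
sorted (value, group, rank): (8,G2,1.5), (8,G3,1.5), (10,G3,3), (12,G1,4), (13,G1,5.5), (13,G2,5.5), (15,G2,7.5), (15,G3,7.5), (16,G2,9), (17,G2,10), (18,G1,11), (20,G4,12), (21,G1,13.5), (21,G3,13.5), (24,G1,15.5), (24,G4,15.5), (25,G4,17), (28,G4,18), (29,G4,19)
Step 2: Sum ranks within each group.
R_1 = 49.5 (n_1 = 5)
R_2 = 33.5 (n_2 = 5)
R_3 = 25.5 (n_3 = 4)
R_4 = 81.5 (n_4 = 5)
Step 3: H = 12/(N(N+1)) * sum(R_i^2/n_i) - 3(N+1)
     = 12/(19*20) * (49.5^2/5 + 33.5^2/5 + 25.5^2/4 + 81.5^2/5) - 3*20
     = 0.031579 * 2205.51 - 60
     = 9.647763.
Step 4: Ties present; correction factor C = 1 - 30/(19^3 - 19) = 0.995614. Corrected H = 9.647763 / 0.995614 = 9.690264.
Step 5: Under H0, H ~ chi^2(3); p-value = 0.021391.
Step 6: alpha = 0.05. reject H0.

H = 9.6903, df = 3, p = 0.021391, reject H0.


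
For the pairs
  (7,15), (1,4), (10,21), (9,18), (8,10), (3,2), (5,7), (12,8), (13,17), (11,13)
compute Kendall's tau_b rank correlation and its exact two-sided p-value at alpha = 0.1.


Step 1: Enumerate the 45 unordered pairs (i,j) with i<j and classify each by sign(x_j-x_i) * sign(y_j-y_i).
  (1,2):dx=-6,dy=-11->C; (1,3):dx=+3,dy=+6->C; (1,4):dx=+2,dy=+3->C; (1,5):dx=+1,dy=-5->D
  (1,6):dx=-4,dy=-13->C; (1,7):dx=-2,dy=-8->C; (1,8):dx=+5,dy=-7->D; (1,9):dx=+6,dy=+2->C
  (1,10):dx=+4,dy=-2->D; (2,3):dx=+9,dy=+17->C; (2,4):dx=+8,dy=+14->C; (2,5):dx=+7,dy=+6->C
  (2,6):dx=+2,dy=-2->D; (2,7):dx=+4,dy=+3->C; (2,8):dx=+11,dy=+4->C; (2,9):dx=+12,dy=+13->C
  (2,10):dx=+10,dy=+9->C; (3,4):dx=-1,dy=-3->C; (3,5):dx=-2,dy=-11->C; (3,6):dx=-7,dy=-19->C
  (3,7):dx=-5,dy=-14->C; (3,8):dx=+2,dy=-13->D; (3,9):dx=+3,dy=-4->D; (3,10):dx=+1,dy=-8->D
  (4,5):dx=-1,dy=-8->C; (4,6):dx=-6,dy=-16->C; (4,7):dx=-4,dy=-11->C; (4,8):dx=+3,dy=-10->D
  (4,9):dx=+4,dy=-1->D; (4,10):dx=+2,dy=-5->D; (5,6):dx=-5,dy=-8->C; (5,7):dx=-3,dy=-3->C
  (5,8):dx=+4,dy=-2->D; (5,9):dx=+5,dy=+7->C; (5,10):dx=+3,dy=+3->C; (6,7):dx=+2,dy=+5->C
  (6,8):dx=+9,dy=+6->C; (6,9):dx=+10,dy=+15->C; (6,10):dx=+8,dy=+11->C; (7,8):dx=+7,dy=+1->C
  (7,9):dx=+8,dy=+10->C; (7,10):dx=+6,dy=+6->C; (8,9):dx=+1,dy=+9->C; (8,10):dx=-1,dy=+5->D
  (9,10):dx=-2,dy=-4->C
Step 2: C = 33, D = 12, total pairs = 45.
Step 3: tau = (C - D)/(n(n-1)/2) = (33 - 12)/45 = 0.466667.
Step 4: Exact two-sided p-value (enumerate n! = 3628800 permutations of y under H0): p = 0.072550.
Step 5: alpha = 0.1. reject H0.

tau_b = 0.4667 (C=33, D=12), p = 0.072550, reject H0.


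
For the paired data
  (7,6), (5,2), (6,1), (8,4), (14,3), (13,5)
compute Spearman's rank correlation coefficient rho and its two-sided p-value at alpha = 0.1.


Step 1: Rank x and y separately (midranks; no ties here).
rank(x): 7->3, 5->1, 6->2, 8->4, 14->6, 13->5
rank(y): 6->6, 2->2, 1->1, 4->4, 3->3, 5->5
Step 2: d_i = R_x(i) - R_y(i); compute d_i^2.
  (3-6)^2=9, (1-2)^2=1, (2-1)^2=1, (4-4)^2=0, (6-3)^2=9, (5-5)^2=0
sum(d^2) = 20.
Step 3: rho = 1 - 6*20 / (6*(6^2 - 1)) = 1 - 120/210 = 0.428571.
Step 4: Under H0, t = rho * sqrt((n-2)/(1-rho^2)) = 0.9487 ~ t(4).
Step 5: Two-sided p-value from the t-distribution with 4 df = 0.396501.
Step 6: alpha = 0.1. fail to reject H0.

rho = 0.4286, p = 0.396501, fail to reject H0 at alpha = 0.1.


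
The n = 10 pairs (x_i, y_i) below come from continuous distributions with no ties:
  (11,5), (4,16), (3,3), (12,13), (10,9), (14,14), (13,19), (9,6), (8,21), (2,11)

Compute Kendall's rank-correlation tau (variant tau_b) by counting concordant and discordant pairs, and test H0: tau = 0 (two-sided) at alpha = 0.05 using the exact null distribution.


Step 1: Enumerate the 45 unordered pairs (i,j) with i<j and classify each by sign(x_j-x_i) * sign(y_j-y_i).
  (1,2):dx=-7,dy=+11->D; (1,3):dx=-8,dy=-2->C; (1,4):dx=+1,dy=+8->C; (1,5):dx=-1,dy=+4->D
  (1,6):dx=+3,dy=+9->C; (1,7):dx=+2,dy=+14->C; (1,8):dx=-2,dy=+1->D; (1,9):dx=-3,dy=+16->D
  (1,10):dx=-9,dy=+6->D; (2,3):dx=-1,dy=-13->C; (2,4):dx=+8,dy=-3->D; (2,5):dx=+6,dy=-7->D
  (2,6):dx=+10,dy=-2->D; (2,7):dx=+9,dy=+3->C; (2,8):dx=+5,dy=-10->D; (2,9):dx=+4,dy=+5->C
  (2,10):dx=-2,dy=-5->C; (3,4):dx=+9,dy=+10->C; (3,5):dx=+7,dy=+6->C; (3,6):dx=+11,dy=+11->C
  (3,7):dx=+10,dy=+16->C; (3,8):dx=+6,dy=+3->C; (3,9):dx=+5,dy=+18->C; (3,10):dx=-1,dy=+8->D
  (4,5):dx=-2,dy=-4->C; (4,6):dx=+2,dy=+1->C; (4,7):dx=+1,dy=+6->C; (4,8):dx=-3,dy=-7->C
  (4,9):dx=-4,dy=+8->D; (4,10):dx=-10,dy=-2->C; (5,6):dx=+4,dy=+5->C; (5,7):dx=+3,dy=+10->C
  (5,8):dx=-1,dy=-3->C; (5,9):dx=-2,dy=+12->D; (5,10):dx=-8,dy=+2->D; (6,7):dx=-1,dy=+5->D
  (6,8):dx=-5,dy=-8->C; (6,9):dx=-6,dy=+7->D; (6,10):dx=-12,dy=-3->C; (7,8):dx=-4,dy=-13->C
  (7,9):dx=-5,dy=+2->D; (7,10):dx=-11,dy=-8->C; (8,9):dx=-1,dy=+15->D; (8,10):dx=-7,dy=+5->D
  (9,10):dx=-6,dy=-10->C
Step 2: C = 27, D = 18, total pairs = 45.
Step 3: tau = (C - D)/(n(n-1)/2) = (27 - 18)/45 = 0.200000.
Step 4: Exact two-sided p-value (enumerate n! = 3628800 permutations of y under H0): p = 0.484313.
Step 5: alpha = 0.05. fail to reject H0.

tau_b = 0.2000 (C=27, D=18), p = 0.484313, fail to reject H0.


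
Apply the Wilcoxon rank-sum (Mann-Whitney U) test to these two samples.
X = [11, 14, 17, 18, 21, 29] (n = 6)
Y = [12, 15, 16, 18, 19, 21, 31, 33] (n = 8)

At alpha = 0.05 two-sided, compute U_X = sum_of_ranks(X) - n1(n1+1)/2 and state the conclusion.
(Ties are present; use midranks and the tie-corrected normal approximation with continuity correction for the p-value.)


Step 1: Combine and sort all 14 observations; assign midranks.
sorted (value, group): (11,X), (12,Y), (14,X), (15,Y), (16,Y), (17,X), (18,X), (18,Y), (19,Y), (21,X), (21,Y), (29,X), (31,Y), (33,Y)
ranks: 11->1, 12->2, 14->3, 15->4, 16->5, 17->6, 18->7.5, 18->7.5, 19->9, 21->10.5, 21->10.5, 29->12, 31->13, 33->14
Step 2: Rank sum for X: R1 = 1 + 3 + 6 + 7.5 + 10.5 + 12 = 40.
Step 3: U_X = R1 - n1(n1+1)/2 = 40 - 6*7/2 = 40 - 21 = 19.
       U_Y = n1*n2 - U_X = 48 - 19 = 29.
Step 4: Ties are present, so use the tie-corrected normal approximation (with continuity correction) for the p-value.
Step 5: p-value = 0.560413; compare to alpha = 0.05. fail to reject H0.

U_X = 19, p = 0.560413, fail to reject H0 at alpha = 0.05.


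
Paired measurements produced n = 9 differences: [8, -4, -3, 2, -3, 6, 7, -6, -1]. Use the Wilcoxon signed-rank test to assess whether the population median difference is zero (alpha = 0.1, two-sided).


Step 1: Drop any zero differences (none here) and take |d_i|.
|d| = [8, 4, 3, 2, 3, 6, 7, 6, 1]
Step 2: Midrank |d_i| (ties get averaged ranks).
ranks: |8|->9, |4|->5, |3|->3.5, |2|->2, |3|->3.5, |6|->6.5, |7|->8, |6|->6.5, |1|->1
Step 3: Attach original signs; sum ranks with positive sign and with negative sign.
W+ = 9 + 2 + 6.5 + 8 = 25.5
W- = 5 + 3.5 + 3.5 + 6.5 + 1 = 19.5
(Check: W+ + W- = 45 should equal n(n+1)/2 = 45.)
Step 4: Test statistic W = min(W+, W-) = 19.5.
Step 5: Ties in |d|, so use the tie-corrected normal approximation.
        E[W] = n(n+1)/4 = 9*10/4 = 22.5.
        Tie groups: |d|=3 (t=2), |d|=6 (t=2); sum(t^3 - t) = 12.
        Var[W] = n(n+1)(2n+1)/24 - sum(t^3-t)/48 = 1710/24 - 12/48 = 71.
        z = (W - E[W]) / sqrt(Var[W]) = (19.5 - 22.5) / 8.4261 = -0.3560.
        Two-sided p = 2*Phi(z) = 0.721815.
Step 6: alpha = 0.1. fail to reject H0.

W+ = 25.5, W- = 19.5, W = min = 19.5, p = 0.721815, fail to reject H0.


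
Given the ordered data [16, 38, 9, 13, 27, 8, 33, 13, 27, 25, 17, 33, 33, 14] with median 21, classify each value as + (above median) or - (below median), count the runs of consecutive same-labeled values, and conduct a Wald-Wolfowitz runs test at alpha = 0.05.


Step 1: Compute median = 21; label A = above, B = below.
Labels in order: BABBABABAABAAB  (n_A = 7, n_B = 7)
Step 2: Count runs R = 11.
Step 3: Under H0 (random ordering), E[R] = 2*n_A*n_B/(n_A+n_B) + 1 = 2*7*7/14 + 1 = 8.0000.
        Var[R] = 2*n_A*n_B*(2*n_A*n_B - n_A - n_B) / ((n_A+n_B)^2 * (n_A+n_B-1)) = 8232/2548 = 3.2308.
        SD[R] = 1.7974.
Step 4: Continuity-corrected z = (R - 0.5 - E[R]) / SD[R] = (11 - 0.5 - 8.0000) / 1.7974 = 1.3909.
Step 5: Two-sided p-value via normal approximation = 2*(1 - Phi(|z|)) = 0.164264.
Step 6: alpha = 0.05. fail to reject H0.

R = 11, z = 1.3909, p = 0.164264, fail to reject H0.


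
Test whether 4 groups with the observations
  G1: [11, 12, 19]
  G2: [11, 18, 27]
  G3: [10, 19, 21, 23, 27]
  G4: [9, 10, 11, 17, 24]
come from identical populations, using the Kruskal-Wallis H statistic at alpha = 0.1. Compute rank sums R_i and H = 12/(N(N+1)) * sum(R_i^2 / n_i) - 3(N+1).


Step 1: Combine all N = 16 observations and assign midranks.
sorted (value, group, rank): (9,G4,1), (10,G3,2.5), (10,G4,2.5), (11,G1,5), (11,G2,5), (11,G4,5), (12,G1,7), (17,G4,8), (18,G2,9), (19,G1,10.5), (19,G3,10.5), (21,G3,12), (23,G3,13), (24,G4,14), (27,G2,15.5), (27,G3,15.5)
Step 2: Sum ranks within each group.
R_1 = 22.5 (n_1 = 3)
R_2 = 29.5 (n_2 = 3)
R_3 = 53.5 (n_3 = 5)
R_4 = 30.5 (n_4 = 5)
Step 3: H = 12/(N(N+1)) * sum(R_i^2/n_i) - 3(N+1)
     = 12/(16*17) * (22.5^2/3 + 29.5^2/3 + 53.5^2/5 + 30.5^2/5) - 3*17
     = 0.044118 * 1217.33 - 51
     = 2.705882.
Step 4: Ties present; correction factor C = 1 - 42/(16^3 - 16) = 0.989706. Corrected H = 2.705882 / 0.989706 = 2.734027.
Step 5: Under H0, H ~ chi^2(3); p-value = 0.434476.
Step 6: alpha = 0.1. fail to reject H0.

H = 2.7340, df = 3, p = 0.434476, fail to reject H0.
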